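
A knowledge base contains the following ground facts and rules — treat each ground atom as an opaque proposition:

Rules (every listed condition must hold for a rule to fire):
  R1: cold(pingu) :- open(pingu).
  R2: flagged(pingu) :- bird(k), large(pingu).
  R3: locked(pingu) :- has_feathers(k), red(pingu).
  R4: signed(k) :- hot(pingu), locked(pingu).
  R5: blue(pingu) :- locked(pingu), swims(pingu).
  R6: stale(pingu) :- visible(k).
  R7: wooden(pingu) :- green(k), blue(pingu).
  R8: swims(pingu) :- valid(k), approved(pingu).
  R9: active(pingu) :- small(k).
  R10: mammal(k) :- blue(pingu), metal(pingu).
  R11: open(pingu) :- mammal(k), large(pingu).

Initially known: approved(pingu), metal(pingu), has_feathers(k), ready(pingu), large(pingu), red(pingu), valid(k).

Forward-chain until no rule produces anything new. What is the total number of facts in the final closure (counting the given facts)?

13

Round 1: R3 [locked(pingu) :- has_feathers(k), red(pingu).]; R8 [swims(pingu) :- valid(k), approved(pingu).]. Adds locked(pingu), swims(pingu).
Round 2: R5 [blue(pingu) :- locked(pingu), swims(pingu).]. Adds blue(pingu).
Round 3: R10 [mammal(k) :- blue(pingu), metal(pingu).]. Adds mammal(k).
Round 4: R11 [open(pingu) :- mammal(k), large(pingu).]. Adds open(pingu).
Round 5: R1 [cold(pingu) :- open(pingu).]. Adds cold(pingu).
Closure: {approved(pingu), blue(pingu), cold(pingu), has_feathers(k), large(pingu), locked(pingu), mammal(k), metal(pingu), open(pingu), ready(pingu), red(pingu), swims(pingu), valid(k)} — 13 facts.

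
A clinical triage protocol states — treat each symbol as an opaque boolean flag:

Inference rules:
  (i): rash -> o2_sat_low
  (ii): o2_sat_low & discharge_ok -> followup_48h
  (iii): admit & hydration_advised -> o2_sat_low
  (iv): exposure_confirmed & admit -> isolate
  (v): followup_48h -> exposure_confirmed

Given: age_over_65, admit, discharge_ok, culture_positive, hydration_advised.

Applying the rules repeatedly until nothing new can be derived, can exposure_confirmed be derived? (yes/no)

Round 1: (iii) [admit & hydration_advised -> o2_sat_low]. Adds o2_sat_low.
Round 2: (ii) [o2_sat_low & discharge_ok -> followup_48h]. Adds followup_48h.
Round 3: (v) [followup_48h -> exposure_confirmed]. Adds exposure_confirmed.
Round 4: (iv) [exposure_confirmed & admit -> isolate]. Adds isolate.
exposure_confirmed appears in round 3, so it is derivable.

yes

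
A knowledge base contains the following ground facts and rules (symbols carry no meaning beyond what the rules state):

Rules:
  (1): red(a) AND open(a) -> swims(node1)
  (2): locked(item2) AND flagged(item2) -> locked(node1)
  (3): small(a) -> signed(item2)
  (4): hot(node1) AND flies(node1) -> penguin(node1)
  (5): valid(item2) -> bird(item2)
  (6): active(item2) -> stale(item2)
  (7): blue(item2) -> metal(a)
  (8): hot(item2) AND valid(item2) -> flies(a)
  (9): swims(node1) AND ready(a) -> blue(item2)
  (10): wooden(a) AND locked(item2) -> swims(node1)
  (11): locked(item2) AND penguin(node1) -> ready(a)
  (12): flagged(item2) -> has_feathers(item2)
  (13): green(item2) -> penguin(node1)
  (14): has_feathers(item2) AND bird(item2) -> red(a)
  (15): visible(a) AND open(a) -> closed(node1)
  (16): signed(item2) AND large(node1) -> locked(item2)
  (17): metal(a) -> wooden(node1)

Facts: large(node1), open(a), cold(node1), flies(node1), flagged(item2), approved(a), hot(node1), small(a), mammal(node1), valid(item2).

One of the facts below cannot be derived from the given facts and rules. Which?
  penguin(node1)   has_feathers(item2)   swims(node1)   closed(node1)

closed(node1)

Round 1: (3) [small(a) -> signed(item2)]; (4) [hot(node1) AND flies(node1) -> penguin(node1)]; (5) [valid(item2) -> bird(item2)]; (12) [flagged(item2) -> has_feathers(item2)]. Adds signed(item2), penguin(node1), bird(item2), has_feathers(item2).
Round 2: (14) [has_feathers(item2) AND bird(item2) -> red(a)]; (16) [signed(item2) AND large(node1) -> locked(item2)]. Adds red(a), locked(item2).
Round 3: (1) [red(a) AND open(a) -> swims(node1)]; (2) [locked(item2) AND flagged(item2) -> locked(node1)]; (11) [locked(item2) AND penguin(node1) -> ready(a)]. Adds swims(node1), locked(node1), ready(a).
Round 4: (9) [swims(node1) AND ready(a) -> blue(item2)]. Adds blue(item2).
Round 5: (7) [blue(item2) -> metal(a)]. Adds metal(a).
Round 6: (17) [metal(a) -> wooden(node1)]. Adds wooden(node1).
Derived: penguin(node1) (round 1), swims(node1) (round 3), has_feathers(item2) (round 1). closed(node1) never appears in any round.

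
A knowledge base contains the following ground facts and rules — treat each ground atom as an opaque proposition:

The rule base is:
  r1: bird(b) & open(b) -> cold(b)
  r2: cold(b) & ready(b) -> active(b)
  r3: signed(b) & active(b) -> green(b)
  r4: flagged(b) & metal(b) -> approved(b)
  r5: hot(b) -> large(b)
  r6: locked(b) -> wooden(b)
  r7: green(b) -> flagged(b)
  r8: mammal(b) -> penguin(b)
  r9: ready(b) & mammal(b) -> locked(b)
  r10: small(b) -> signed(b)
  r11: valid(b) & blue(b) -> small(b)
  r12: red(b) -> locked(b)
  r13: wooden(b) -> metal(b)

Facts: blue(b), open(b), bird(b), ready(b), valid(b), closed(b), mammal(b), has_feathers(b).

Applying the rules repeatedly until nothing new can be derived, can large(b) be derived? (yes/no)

Round 1 fires r1, r8, r9, r11, giving cold(b), penguin(b), locked(b), small(b).
Round 2 fires r2, r6, r10, giving active(b), wooden(b), signed(b).
Round 3 fires r3, r13, giving green(b), metal(b).
Round 4 fires r7, giving flagged(b).
Round 5 fires r4, giving approved(b).
Fixed point reached. large(b) is concluded only by r5; r5 needs hot(b) (never derived).

no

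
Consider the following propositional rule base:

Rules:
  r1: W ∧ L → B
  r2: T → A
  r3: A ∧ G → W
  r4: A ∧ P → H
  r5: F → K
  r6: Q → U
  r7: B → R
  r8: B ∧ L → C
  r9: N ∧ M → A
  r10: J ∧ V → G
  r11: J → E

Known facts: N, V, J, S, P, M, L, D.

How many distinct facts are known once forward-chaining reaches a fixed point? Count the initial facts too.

Round 1: r9 [N ∧ M → A]; r10 [J ∧ V → G]; r11 [J → E]. Adds A, G, E.
Round 2: r3 [A ∧ G → W]; r4 [A ∧ P → H]. Adds W, H.
Round 3: r1 [W ∧ L → B]. Adds B.
Round 4: r7 [B → R]; r8 [B ∧ L → C]. Adds R, C.
Closure: {A, B, C, D, E, G, H, J, L, M, N, P, R, S, V, W} — 16 facts.

16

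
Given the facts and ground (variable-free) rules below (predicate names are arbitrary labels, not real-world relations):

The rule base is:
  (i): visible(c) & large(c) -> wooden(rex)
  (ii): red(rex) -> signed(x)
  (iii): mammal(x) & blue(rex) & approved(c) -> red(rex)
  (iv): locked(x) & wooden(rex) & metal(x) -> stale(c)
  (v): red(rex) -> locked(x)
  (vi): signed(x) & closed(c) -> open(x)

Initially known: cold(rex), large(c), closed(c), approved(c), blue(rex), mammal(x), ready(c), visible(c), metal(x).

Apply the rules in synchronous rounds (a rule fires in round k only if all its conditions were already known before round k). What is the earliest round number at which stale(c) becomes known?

3

Round 1: (i) [visible(c) & large(c) -> wooden(rex)]; (iii) [mammal(x) & blue(rex) & approved(c) -> red(rex)]. Adds wooden(rex), red(rex).
Round 2: (ii) [red(rex) -> signed(x)]; (v) [red(rex) -> locked(x)]. Adds signed(x), locked(x).
Round 3: (iv) [locked(x) & wooden(rex) & metal(x) -> stale(c)]; (vi) [signed(x) & closed(c) -> open(x)]. Adds stale(c), open(x).
stale(c) first appears in round 3.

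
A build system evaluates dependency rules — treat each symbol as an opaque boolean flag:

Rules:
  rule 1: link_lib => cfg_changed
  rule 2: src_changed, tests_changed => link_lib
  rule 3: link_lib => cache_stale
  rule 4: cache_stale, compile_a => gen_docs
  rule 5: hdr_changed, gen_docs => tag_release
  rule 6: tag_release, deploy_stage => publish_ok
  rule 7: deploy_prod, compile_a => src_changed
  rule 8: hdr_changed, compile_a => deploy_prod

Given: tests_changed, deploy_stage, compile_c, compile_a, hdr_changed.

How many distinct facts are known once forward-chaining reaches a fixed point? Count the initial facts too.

13

Round 1: rule 8 [hdr_changed, compile_a => deploy_prod]. New: deploy_prod.
Round 2: rule 7 [deploy_prod, compile_a => src_changed]. New: src_changed.
Round 3: rule 2 [src_changed, tests_changed => link_lib]. New: link_lib.
Round 4: rule 1 [link_lib => cfg_changed]; rule 3 [link_lib => cache_stale]. New: cfg_changed, cache_stale.
Round 5: rule 4 [cache_stale, compile_a => gen_docs]. New: gen_docs.
Round 6: rule 5 [hdr_changed, gen_docs => tag_release]. New: tag_release.
Round 7: rule 6 [tag_release, deploy_stage => publish_ok]. New: publish_ok.
Closure: {cache_stale, cfg_changed, compile_a, compile_c, deploy_prod, deploy_stage, gen_docs, hdr_changed, link_lib, publish_ok, src_changed, tag_release, tests_changed} — 13 facts.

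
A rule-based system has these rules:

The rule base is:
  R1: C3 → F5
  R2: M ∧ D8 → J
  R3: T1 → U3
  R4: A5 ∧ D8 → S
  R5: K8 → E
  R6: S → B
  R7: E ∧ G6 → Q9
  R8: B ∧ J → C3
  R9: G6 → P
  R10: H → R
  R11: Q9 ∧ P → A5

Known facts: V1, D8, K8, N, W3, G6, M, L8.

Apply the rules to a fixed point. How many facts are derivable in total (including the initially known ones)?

17

Round 1 — R2, R5, R9, derive J, E, P.
Round 2 — R7, derive Q9.
Round 3 — R11, derive A5.
Round 4 — R4, derive S.
Round 5 — R6, derive B.
Round 6 — R8, derive C3.
Round 7 — R1, derive F5.
Closure: {A5, B, C3, D8, E, F5, G6, J, K8, L8, M, N, P, Q9, S, V1, W3} — 17 facts.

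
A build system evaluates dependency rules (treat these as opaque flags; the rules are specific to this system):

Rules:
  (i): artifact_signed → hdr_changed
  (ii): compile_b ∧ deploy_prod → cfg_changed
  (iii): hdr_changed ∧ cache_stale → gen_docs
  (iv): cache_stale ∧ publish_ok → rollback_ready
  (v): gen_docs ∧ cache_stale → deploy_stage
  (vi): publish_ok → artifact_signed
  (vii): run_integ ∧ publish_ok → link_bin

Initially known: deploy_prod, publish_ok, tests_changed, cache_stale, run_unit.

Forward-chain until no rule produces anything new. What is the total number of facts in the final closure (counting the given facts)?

Round 1: (iv) [cache_stale ∧ publish_ok → rollback_ready]; (vi) [publish_ok → artifact_signed]. New: rollback_ready, artifact_signed.
Round 2: (i) [artifact_signed → hdr_changed]. New: hdr_changed.
Round 3: (iii) [hdr_changed ∧ cache_stale → gen_docs]. New: gen_docs.
Round 4: (v) [gen_docs ∧ cache_stale → deploy_stage]. New: deploy_stage.
Closure: {artifact_signed, cache_stale, deploy_prod, deploy_stage, gen_docs, hdr_changed, publish_ok, rollback_ready, run_unit, tests_changed} — 10 facts.

10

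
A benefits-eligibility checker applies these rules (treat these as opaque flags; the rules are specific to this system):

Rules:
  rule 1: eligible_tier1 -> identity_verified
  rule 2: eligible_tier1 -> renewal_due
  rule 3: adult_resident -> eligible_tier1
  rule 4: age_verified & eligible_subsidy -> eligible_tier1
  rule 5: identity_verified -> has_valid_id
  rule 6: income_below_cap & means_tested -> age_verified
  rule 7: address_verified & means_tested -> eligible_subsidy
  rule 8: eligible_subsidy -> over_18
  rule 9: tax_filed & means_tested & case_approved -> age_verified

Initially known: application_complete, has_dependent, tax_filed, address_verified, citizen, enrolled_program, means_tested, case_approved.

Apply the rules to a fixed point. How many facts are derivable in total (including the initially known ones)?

15

Round 1: rule 7 [address_verified & means_tested -> eligible_subsidy]; rule 9 [tax_filed & means_tested & case_approved -> age_verified]. Adds eligible_subsidy, age_verified.
Round 2: rule 4 [age_verified & eligible_subsidy -> eligible_tier1]; rule 8 [eligible_subsidy -> over_18]. Adds eligible_tier1, over_18.
Round 3: rule 1 [eligible_tier1 -> identity_verified]; rule 2 [eligible_tier1 -> renewal_due]. Adds identity_verified, renewal_due.
Round 4: rule 5 [identity_verified -> has_valid_id]. Adds has_valid_id.
Closure: {address_verified, age_verified, application_complete, case_approved, citizen, eligible_subsidy, eligible_tier1, enrolled_program, has_dependent, has_valid_id, identity_verified, means_tested, over_18, renewal_due, tax_filed} — 15 facts.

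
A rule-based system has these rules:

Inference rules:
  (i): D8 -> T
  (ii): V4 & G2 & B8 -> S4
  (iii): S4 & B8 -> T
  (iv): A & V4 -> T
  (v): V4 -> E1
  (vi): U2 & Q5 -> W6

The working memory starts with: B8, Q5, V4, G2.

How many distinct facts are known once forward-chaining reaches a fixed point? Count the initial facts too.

7

Round 1: (ii) [V4 & G2 & B8 -> S4]; (v) [V4 -> E1]. New: S4, E1.
Round 2: (iii) [S4 & B8 -> T]. New: T.
Closure: {B8, E1, G2, Q5, S4, T, V4} — 7 facts.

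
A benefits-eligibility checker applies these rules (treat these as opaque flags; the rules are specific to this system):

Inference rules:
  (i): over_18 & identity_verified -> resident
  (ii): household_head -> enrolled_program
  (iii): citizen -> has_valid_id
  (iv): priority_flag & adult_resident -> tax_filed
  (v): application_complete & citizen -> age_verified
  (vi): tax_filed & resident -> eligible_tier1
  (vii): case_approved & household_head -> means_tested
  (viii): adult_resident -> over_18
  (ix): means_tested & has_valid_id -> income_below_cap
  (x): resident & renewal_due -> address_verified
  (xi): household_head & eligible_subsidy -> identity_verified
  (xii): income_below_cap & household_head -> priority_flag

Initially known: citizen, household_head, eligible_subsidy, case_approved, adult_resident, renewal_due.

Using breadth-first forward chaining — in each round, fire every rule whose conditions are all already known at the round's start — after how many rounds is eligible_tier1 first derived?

5

Round 1: (ii) [household_head -> enrolled_program]; (iii) [citizen -> has_valid_id]; (vii) [case_approved & household_head -> means_tested]; (viii) [adult_resident -> over_18]; (xi) [household_head & eligible_subsidy -> identity_verified]. Adds enrolled_program, has_valid_id, means_tested, over_18, identity_verified.
Round 2: (i) [over_18 & identity_verified -> resident]; (ix) [means_tested & has_valid_id -> income_below_cap]. Adds resident, income_below_cap.
Round 3: (x) [resident & renewal_due -> address_verified]; (xii) [income_below_cap & household_head -> priority_flag]. Adds address_verified, priority_flag.
Round 4: (iv) [priority_flag & adult_resident -> tax_filed]. Adds tax_filed.
Round 5: (vi) [tax_filed & resident -> eligible_tier1]. Adds eligible_tier1.
eligible_tier1 first appears in round 5.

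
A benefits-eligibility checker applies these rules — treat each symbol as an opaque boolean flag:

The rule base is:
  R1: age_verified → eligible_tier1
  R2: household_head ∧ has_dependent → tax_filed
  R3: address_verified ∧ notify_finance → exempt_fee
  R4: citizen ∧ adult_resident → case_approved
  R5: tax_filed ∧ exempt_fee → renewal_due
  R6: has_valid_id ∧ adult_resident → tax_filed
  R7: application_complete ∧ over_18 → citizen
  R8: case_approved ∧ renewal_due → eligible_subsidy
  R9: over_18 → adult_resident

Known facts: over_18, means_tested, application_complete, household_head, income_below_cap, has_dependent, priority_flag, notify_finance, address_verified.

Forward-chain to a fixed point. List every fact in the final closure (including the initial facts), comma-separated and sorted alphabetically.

[1] R2 [household_head ∧ has_dependent → tax_filed]; R3 [address_verified ∧ notify_finance → exempt_fee]; R7 [application_complete ∧ over_18 → citizen]; R9 [over_18 → adult_resident]. ⇒ new: tax_filed, exempt_fee, citizen, adult_resident.
[2] R4 [citizen ∧ adult_resident → case_approved]; R5 [tax_filed ∧ exempt_fee → renewal_due]. ⇒ new: case_approved, renewal_due.
[3] R8 [case_approved ∧ renewal_due → eligible_subsidy]. ⇒ new: eligible_subsidy.

address_verified, adult_resident, application_complete, case_approved, citizen, eligible_subsidy, exempt_fee, has_dependent, household_head, income_below_cap, means_tested, notify_finance, over_18, priority_flag, renewal_due, tax_filed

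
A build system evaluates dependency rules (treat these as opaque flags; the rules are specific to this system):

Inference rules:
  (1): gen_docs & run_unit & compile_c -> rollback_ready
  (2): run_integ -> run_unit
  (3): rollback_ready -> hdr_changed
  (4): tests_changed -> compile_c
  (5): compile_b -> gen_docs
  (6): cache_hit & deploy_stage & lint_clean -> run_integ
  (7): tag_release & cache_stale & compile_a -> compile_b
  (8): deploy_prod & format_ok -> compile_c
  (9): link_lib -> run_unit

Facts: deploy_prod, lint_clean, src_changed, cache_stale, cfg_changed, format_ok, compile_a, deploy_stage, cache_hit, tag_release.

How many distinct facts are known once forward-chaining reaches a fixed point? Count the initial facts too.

Round 1: (6) [cache_hit & deploy_stage & lint_clean -> run_integ]; (7) [tag_release & cache_stale & compile_a -> compile_b]; (8) [deploy_prod & format_ok -> compile_c]. Adds run_integ, compile_b, compile_c.
Round 2: (2) [run_integ -> run_unit]; (5) [compile_b -> gen_docs]. Adds run_unit, gen_docs.
Round 3: (1) [gen_docs & run_unit & compile_c -> rollback_ready]. Adds rollback_ready.
Round 4: (3) [rollback_ready -> hdr_changed]. Adds hdr_changed.
Closure: {cache_hit, cache_stale, cfg_changed, compile_a, compile_b, compile_c, deploy_prod, deploy_stage, format_ok, gen_docs, hdr_changed, lint_clean, rollback_ready, run_integ, run_unit, src_changed, tag_release} — 17 facts.

17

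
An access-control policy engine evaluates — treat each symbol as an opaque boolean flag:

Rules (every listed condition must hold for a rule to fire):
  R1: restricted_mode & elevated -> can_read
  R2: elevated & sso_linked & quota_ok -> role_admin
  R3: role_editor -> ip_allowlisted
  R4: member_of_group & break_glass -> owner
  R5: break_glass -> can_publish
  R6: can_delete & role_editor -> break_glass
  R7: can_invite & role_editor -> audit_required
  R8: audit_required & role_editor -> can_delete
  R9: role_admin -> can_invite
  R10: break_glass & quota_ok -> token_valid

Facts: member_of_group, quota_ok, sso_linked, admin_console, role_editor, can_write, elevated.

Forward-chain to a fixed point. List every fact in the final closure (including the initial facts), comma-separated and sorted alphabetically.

admin_console, audit_required, break_glass, can_delete, can_invite, can_publish, can_write, elevated, ip_allowlisted, member_of_group, owner, quota_ok, role_admin, role_editor, sso_linked, token_valid

Round 1 — R2, R3, derive role_admin, ip_allowlisted.
Round 2 — R9, derive can_invite.
Round 3 — R7, derive audit_required.
Round 4 — R8, derive can_delete.
Round 5 — R6, derive break_glass.
Round 6 — R4, R5, R10, derive owner, can_publish, token_valid.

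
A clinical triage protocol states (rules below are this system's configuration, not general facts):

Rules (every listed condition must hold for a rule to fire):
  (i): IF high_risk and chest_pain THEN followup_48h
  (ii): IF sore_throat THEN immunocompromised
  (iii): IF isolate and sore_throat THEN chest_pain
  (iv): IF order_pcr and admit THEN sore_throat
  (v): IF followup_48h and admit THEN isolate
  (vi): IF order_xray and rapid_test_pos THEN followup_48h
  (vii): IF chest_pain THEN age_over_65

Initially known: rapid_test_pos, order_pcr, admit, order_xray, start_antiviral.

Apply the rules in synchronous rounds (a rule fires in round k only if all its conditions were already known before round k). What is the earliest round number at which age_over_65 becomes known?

[1] (iv) [IF order_pcr and admit THEN sore_throat]; (vi) [IF order_xray and rapid_test_pos THEN followup_48h]. ⇒ new: sore_throat, followup_48h.
[2] (ii) [IF sore_throat THEN immunocompromised]; (v) [IF followup_48h and admit THEN isolate]. ⇒ new: immunocompromised, isolate.
[3] (iii) [IF isolate and sore_throat THEN chest_pain]. ⇒ new: chest_pain.
[4] (vii) [IF chest_pain THEN age_over_65]. ⇒ new: age_over_65.
age_over_65 first appears in round 4.

4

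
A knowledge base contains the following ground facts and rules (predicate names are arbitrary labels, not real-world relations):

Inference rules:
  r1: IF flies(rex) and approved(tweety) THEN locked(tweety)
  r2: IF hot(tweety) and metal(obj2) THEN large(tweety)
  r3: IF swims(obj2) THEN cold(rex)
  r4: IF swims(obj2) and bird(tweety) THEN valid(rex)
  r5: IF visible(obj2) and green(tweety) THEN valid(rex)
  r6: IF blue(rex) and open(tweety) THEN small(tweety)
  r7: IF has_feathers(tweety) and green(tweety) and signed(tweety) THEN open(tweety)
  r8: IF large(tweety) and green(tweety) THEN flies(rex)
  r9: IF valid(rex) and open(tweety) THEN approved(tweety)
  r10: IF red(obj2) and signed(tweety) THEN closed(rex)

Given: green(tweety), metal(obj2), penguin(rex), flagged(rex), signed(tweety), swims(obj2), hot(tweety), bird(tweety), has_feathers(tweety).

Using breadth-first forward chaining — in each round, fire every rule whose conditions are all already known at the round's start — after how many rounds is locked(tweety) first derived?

3

Round 1 — r2, r3, r4, r7, derive large(tweety), cold(rex), valid(rex), open(tweety).
Round 2 — r8, r9, derive flies(rex), approved(tweety).
Round 3 — r1, derive locked(tweety).
locked(tweety) first appears in round 3.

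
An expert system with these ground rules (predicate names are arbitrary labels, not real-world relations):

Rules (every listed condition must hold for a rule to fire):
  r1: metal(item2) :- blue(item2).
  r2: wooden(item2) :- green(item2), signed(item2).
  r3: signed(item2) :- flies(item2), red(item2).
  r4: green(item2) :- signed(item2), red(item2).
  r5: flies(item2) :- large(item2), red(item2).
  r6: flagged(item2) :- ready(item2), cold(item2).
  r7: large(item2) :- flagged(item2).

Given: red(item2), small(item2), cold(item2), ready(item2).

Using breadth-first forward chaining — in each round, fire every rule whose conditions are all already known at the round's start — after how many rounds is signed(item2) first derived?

4

[1] r6 [flagged(item2) :- ready(item2), cold(item2).]. ⇒ new: flagged(item2).
[2] r7 [large(item2) :- flagged(item2).]. ⇒ new: large(item2).
[3] r5 [flies(item2) :- large(item2), red(item2).]. ⇒ new: flies(item2).
[4] r3 [signed(item2) :- flies(item2), red(item2).]. ⇒ new: signed(item2).
signed(item2) first appears in round 4.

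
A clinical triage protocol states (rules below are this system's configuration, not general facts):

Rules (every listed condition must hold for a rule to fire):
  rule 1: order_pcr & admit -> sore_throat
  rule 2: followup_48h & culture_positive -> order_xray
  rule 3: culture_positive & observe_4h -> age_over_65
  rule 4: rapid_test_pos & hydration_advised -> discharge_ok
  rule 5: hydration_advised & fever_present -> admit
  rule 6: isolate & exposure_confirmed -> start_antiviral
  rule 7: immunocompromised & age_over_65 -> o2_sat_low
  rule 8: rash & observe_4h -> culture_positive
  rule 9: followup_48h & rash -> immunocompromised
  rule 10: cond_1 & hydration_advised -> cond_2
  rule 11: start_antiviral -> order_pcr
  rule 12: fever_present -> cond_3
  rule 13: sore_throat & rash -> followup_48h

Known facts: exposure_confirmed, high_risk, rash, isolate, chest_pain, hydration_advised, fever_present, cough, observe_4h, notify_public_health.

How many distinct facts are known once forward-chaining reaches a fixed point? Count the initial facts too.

Round 1: rule 5 [hydration_advised & fever_present -> admit]; rule 6 [isolate & exposure_confirmed -> start_antiviral]; rule 8 [rash & observe_4h -> culture_positive]; rule 12 [fever_present -> cond_3]. Adds admit, start_antiviral, culture_positive, cond_3.
Round 2: rule 3 [culture_positive & observe_4h -> age_over_65]; rule 11 [start_antiviral -> order_pcr]. Adds age_over_65, order_pcr.
Round 3: rule 1 [order_pcr & admit -> sore_throat]. Adds sore_throat.
Round 4: rule 13 [sore_throat & rash -> followup_48h]. Adds followup_48h.
Round 5: rule 2 [followup_48h & culture_positive -> order_xray]; rule 9 [followup_48h & rash -> immunocompromised]. Adds order_xray, immunocompromised.
Round 6: rule 7 [immunocompromised & age_over_65 -> o2_sat_low]. Adds o2_sat_low.
Closure: {admit, age_over_65, chest_pain, cond_3, cough, culture_positive, exposure_confirmed, fever_present, followup_48h, high_risk, hydration_advised, immunocompromised, isolate, notify_public_health, o2_sat_low, observe_4h, order_pcr, order_xray, rash, sore_throat, start_antiviral} — 21 facts.

21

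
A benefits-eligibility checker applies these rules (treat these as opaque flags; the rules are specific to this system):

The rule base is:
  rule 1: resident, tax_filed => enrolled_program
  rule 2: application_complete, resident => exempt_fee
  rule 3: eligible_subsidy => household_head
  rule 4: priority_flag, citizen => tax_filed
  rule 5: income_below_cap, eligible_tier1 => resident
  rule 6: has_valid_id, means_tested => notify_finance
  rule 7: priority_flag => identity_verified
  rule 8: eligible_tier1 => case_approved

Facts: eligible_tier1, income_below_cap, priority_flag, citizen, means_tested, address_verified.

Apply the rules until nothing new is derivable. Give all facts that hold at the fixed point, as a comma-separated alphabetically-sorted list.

address_verified, case_approved, citizen, eligible_tier1, enrolled_program, identity_verified, income_below_cap, means_tested, priority_flag, resident, tax_filed

Round 1: rule 4 [priority_flag, citizen => tax_filed]; rule 5 [income_below_cap, eligible_tier1 => resident]; rule 7 [priority_flag => identity_verified]; rule 8 [eligible_tier1 => case_approved]. Adds tax_filed, resident, identity_verified, case_approved.
Round 2: rule 1 [resident, tax_filed => enrolled_program]. Adds enrolled_program.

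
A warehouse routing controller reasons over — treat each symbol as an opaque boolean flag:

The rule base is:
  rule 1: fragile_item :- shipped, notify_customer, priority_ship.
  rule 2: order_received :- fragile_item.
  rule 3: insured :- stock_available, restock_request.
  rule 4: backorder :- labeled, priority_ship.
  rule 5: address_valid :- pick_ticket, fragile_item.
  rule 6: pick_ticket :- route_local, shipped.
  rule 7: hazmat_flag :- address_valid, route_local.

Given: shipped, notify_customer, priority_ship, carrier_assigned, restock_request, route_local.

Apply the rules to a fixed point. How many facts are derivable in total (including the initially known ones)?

Round 1: rule 1 [fragile_item :- shipped, notify_customer, priority_ship.]; rule 6 [pick_ticket :- route_local, shipped.]. New: fragile_item, pick_ticket.
Round 2: rule 2 [order_received :- fragile_item.]; rule 5 [address_valid :- pick_ticket, fragile_item.]. New: order_received, address_valid.
Round 3: rule 7 [hazmat_flag :- address_valid, route_local.]. New: hazmat_flag.
Closure: {address_valid, carrier_assigned, fragile_item, hazmat_flag, notify_customer, order_received, pick_ticket, priority_ship, restock_request, route_local, shipped} — 11 facts.

11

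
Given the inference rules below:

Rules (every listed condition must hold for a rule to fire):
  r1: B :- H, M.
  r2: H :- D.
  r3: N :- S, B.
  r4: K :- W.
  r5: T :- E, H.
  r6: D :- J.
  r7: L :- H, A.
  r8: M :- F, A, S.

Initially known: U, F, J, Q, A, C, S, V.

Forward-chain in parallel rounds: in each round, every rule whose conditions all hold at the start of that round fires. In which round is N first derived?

Round 1: r6 [D :- J.]; r8 [M :- F, A, S.]. New: D, M.
Round 2: r2 [H :- D.]. New: H.
Round 3: r1 [B :- H, M.]; r7 [L :- H, A.]. New: B, L.
Round 4: r3 [N :- S, B.]. New: N.
N first appears in round 4.

4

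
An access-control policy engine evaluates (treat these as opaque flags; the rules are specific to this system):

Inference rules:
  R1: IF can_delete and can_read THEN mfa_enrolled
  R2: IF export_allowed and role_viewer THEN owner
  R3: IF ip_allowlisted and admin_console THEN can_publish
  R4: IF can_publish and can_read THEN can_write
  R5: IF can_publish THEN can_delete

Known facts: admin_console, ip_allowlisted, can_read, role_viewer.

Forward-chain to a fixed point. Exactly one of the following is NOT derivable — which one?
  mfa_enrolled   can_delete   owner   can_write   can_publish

owner

Round 1 fires R3, giving can_publish.
Round 2 fires R4, R5, giving can_write, can_delete.
Round 3 fires R1, giving mfa_enrolled.
Derived: can_write (round 2), mfa_enrolled (round 3), can_delete (round 2), can_publish (round 1). owner never appears in any round.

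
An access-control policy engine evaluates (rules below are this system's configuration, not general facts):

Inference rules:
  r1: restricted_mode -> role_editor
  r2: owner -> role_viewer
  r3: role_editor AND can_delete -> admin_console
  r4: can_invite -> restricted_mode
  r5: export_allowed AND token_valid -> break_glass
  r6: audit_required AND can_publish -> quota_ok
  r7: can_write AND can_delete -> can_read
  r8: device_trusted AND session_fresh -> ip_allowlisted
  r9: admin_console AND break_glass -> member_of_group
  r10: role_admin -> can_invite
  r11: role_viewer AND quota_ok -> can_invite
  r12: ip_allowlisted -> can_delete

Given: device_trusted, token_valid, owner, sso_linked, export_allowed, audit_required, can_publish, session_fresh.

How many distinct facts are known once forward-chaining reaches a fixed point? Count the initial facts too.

Round 1: r2 [owner -> role_viewer]; r5 [export_allowed AND token_valid -> break_glass]; r6 [audit_required AND can_publish -> quota_ok]; r8 [device_trusted AND session_fresh -> ip_allowlisted]. New: role_viewer, break_glass, quota_ok, ip_allowlisted.
Round 2: r11 [role_viewer AND quota_ok -> can_invite]; r12 [ip_allowlisted -> can_delete]. New: can_invite, can_delete.
Round 3: r4 [can_invite -> restricted_mode]. New: restricted_mode.
Round 4: r1 [restricted_mode -> role_editor]. New: role_editor.
Round 5: r3 [role_editor AND can_delete -> admin_console]. New: admin_console.
Round 6: r9 [admin_console AND break_glass -> member_of_group]. New: member_of_group.
Closure: {admin_console, audit_required, break_glass, can_delete, can_invite, can_publish, device_trusted, export_allowed, ip_allowlisted, member_of_group, owner, quota_ok, restricted_mode, role_editor, role_viewer, session_fresh, sso_linked, token_valid} — 18 facts.

18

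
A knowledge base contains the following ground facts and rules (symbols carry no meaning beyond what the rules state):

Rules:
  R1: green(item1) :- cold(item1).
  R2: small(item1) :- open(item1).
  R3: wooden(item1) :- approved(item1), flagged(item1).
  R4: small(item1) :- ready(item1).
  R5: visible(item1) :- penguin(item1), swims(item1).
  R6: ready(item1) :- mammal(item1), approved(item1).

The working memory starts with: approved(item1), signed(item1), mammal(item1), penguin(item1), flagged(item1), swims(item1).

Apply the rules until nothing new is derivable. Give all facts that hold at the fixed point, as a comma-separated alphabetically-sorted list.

Round 1 — R3, R5, R6, derive wooden(item1), visible(item1), ready(item1).
Round 2 — R4, derive small(item1).

approved(item1), flagged(item1), mammal(item1), penguin(item1), ready(item1), signed(item1), small(item1), swims(item1), visible(item1), wooden(item1)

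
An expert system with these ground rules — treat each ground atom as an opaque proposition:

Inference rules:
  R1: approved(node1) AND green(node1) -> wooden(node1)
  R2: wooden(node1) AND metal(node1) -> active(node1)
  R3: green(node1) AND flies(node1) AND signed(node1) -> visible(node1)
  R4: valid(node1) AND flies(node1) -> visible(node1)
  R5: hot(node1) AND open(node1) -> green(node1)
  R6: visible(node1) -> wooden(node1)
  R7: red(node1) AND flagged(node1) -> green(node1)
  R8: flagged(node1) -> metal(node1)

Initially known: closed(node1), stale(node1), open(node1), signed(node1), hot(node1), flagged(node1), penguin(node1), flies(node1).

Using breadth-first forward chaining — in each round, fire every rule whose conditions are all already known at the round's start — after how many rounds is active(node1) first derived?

4

Round 1 fires R5, R8, giving green(node1), metal(node1).
Round 2 fires R3, giving visible(node1).
Round 3 fires R6, giving wooden(node1).
Round 4 fires R2, giving active(node1).
active(node1) first appears in round 4.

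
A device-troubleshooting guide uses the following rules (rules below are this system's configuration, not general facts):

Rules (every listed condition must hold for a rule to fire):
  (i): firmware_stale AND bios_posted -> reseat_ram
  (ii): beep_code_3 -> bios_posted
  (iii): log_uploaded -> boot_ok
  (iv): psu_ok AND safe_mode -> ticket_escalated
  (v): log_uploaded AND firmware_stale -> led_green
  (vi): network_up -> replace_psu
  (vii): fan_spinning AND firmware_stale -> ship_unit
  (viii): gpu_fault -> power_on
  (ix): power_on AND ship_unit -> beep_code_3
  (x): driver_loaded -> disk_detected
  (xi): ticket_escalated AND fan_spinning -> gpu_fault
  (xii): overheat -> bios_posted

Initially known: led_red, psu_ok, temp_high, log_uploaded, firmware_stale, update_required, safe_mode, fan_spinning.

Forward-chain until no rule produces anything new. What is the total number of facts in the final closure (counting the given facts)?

17

Round 1 — (iii), (iv), (v), (vii), derive boot_ok, ticket_escalated, led_green, ship_unit.
Round 2 — (xi), derive gpu_fault.
Round 3 — (viii), derive power_on.
Round 4 — (ix), derive beep_code_3.
Round 5 — (ii), derive bios_posted.
Round 6 — (i), derive reseat_ram.
Closure: {beep_code_3, bios_posted, boot_ok, fan_spinning, firmware_stale, gpu_fault, led_green, led_red, log_uploaded, power_on, psu_ok, reseat_ram, safe_mode, ship_unit, temp_high, ticket_escalated, update_required} — 17 facts.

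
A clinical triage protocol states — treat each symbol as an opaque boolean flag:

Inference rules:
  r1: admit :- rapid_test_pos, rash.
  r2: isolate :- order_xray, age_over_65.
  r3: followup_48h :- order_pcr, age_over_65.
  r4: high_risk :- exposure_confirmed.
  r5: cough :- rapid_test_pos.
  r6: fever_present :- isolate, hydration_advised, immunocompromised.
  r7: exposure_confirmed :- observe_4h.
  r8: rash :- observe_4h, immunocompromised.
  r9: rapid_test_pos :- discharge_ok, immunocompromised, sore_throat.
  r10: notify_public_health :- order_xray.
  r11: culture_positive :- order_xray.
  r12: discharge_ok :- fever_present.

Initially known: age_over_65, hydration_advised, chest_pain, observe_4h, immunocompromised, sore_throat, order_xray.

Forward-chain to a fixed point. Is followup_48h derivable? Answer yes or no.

Round 1 fires r2, r7, r8, r10, r11, giving isolate, exposure_confirmed, rash, notify_public_health, culture_positive.
Round 2 fires r4, r6, giving high_risk, fever_present.
Round 3 fires r12, giving discharge_ok.
Round 4 fires r9, giving rapid_test_pos.
Round 5 fires r1, r5, giving admit, cough.
Fixed point reached. followup_48h is concluded only by r3; r3 needs order_pcr (never derived).

no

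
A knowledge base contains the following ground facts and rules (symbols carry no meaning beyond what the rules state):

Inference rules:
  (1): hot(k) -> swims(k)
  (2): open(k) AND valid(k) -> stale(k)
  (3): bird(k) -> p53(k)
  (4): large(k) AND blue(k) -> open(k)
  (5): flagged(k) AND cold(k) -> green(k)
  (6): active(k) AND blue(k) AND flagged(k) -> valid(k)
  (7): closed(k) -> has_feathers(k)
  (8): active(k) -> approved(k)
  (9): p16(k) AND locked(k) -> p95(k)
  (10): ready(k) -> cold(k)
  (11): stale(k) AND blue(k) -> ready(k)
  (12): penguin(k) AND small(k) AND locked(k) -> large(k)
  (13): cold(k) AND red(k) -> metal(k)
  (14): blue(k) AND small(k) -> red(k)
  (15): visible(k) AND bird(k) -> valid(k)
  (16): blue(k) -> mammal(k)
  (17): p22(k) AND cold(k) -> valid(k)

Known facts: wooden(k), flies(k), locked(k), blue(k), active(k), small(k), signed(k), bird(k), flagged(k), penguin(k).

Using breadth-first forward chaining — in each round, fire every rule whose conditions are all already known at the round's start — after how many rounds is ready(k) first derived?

[1] (3) [bird(k) -> p53(k)]; (6) [active(k) AND blue(k) AND flagged(k) -> valid(k)]; (8) [active(k) -> approved(k)]; (12) [penguin(k) AND small(k) AND locked(k) -> large(k)]; (14) [blue(k) AND small(k) -> red(k)]; (16) [blue(k) -> mammal(k)]. ⇒ new: p53(k), valid(k), approved(k), large(k), red(k), mammal(k).
[2] (4) [large(k) AND blue(k) -> open(k)]. ⇒ new: open(k).
[3] (2) [open(k) AND valid(k) -> stale(k)]. ⇒ new: stale(k).
[4] (11) [stale(k) AND blue(k) -> ready(k)]. ⇒ new: ready(k).
ready(k) first appears in round 4.

4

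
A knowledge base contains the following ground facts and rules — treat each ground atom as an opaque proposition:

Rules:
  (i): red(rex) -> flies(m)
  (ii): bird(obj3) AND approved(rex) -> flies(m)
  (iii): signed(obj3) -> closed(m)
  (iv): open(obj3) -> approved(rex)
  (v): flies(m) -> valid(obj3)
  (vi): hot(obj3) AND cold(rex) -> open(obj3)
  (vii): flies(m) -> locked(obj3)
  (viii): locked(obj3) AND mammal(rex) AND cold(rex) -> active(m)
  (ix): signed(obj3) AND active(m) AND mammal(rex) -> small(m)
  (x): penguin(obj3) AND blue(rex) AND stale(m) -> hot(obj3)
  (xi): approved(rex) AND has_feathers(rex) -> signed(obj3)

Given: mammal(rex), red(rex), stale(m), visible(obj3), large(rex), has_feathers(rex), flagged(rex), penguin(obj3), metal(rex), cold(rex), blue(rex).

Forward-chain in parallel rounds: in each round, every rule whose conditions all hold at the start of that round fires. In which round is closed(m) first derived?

5

Round 1 fires (i), (x), giving flies(m), hot(obj3).
Round 2 fires (v), (vi), (vii), giving valid(obj3), open(obj3), locked(obj3).
Round 3 fires (iv), (viii), giving approved(rex), active(m).
Round 4 fires (xi), giving signed(obj3).
Round 5 fires (iii), (ix), giving closed(m), small(m).
closed(m) first appears in round 5.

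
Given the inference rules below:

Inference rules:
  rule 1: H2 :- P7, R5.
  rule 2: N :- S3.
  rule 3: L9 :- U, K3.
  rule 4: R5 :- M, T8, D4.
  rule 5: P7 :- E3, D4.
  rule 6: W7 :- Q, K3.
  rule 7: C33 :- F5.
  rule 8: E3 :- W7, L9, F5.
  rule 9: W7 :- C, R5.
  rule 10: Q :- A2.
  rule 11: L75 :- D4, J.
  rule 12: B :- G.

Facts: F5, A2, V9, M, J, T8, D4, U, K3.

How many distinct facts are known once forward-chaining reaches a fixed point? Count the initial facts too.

18

Round 1 — rule 3, rule 4, rule 7, rule 10, rule 11, derive L9, R5, C33, Q, L75.
Round 2 — rule 6, derive W7.
Round 3 — rule 8, derive E3.
Round 4 — rule 5, derive P7.
Round 5 — rule 1, derive H2.
Closure: {A2, C33, D4, E3, F5, H2, J, K3, L75, L9, M, P7, Q, R5, T8, U, V9, W7} — 18 facts.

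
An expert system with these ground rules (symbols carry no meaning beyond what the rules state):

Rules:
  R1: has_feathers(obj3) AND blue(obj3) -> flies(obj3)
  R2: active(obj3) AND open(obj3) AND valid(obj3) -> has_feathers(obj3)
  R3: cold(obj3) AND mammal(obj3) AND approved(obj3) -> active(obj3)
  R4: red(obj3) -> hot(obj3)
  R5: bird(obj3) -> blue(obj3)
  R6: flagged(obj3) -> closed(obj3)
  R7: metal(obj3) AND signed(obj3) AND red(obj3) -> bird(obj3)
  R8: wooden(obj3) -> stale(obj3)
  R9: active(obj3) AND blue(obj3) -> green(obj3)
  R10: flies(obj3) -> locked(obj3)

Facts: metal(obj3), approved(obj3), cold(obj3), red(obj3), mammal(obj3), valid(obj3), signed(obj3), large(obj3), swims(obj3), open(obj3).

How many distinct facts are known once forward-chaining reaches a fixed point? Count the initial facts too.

Round 1: R3 [cold(obj3) AND mammal(obj3) AND approved(obj3) -> active(obj3)]; R4 [red(obj3) -> hot(obj3)]; R7 [metal(obj3) AND signed(obj3) AND red(obj3) -> bird(obj3)]. Adds active(obj3), hot(obj3), bird(obj3).
Round 2: R2 [active(obj3) AND open(obj3) AND valid(obj3) -> has_feathers(obj3)]; R5 [bird(obj3) -> blue(obj3)]. Adds has_feathers(obj3), blue(obj3).
Round 3: R1 [has_feathers(obj3) AND blue(obj3) -> flies(obj3)]; R9 [active(obj3) AND blue(obj3) -> green(obj3)]. Adds flies(obj3), green(obj3).
Round 4: R10 [flies(obj3) -> locked(obj3)]. Adds locked(obj3).
Closure: {active(obj3), approved(obj3), bird(obj3), blue(obj3), cold(obj3), flies(obj3), green(obj3), has_feathers(obj3), hot(obj3), large(obj3), locked(obj3), mammal(obj3), metal(obj3), open(obj3), red(obj3), signed(obj3), swims(obj3), valid(obj3)} — 18 facts.

18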